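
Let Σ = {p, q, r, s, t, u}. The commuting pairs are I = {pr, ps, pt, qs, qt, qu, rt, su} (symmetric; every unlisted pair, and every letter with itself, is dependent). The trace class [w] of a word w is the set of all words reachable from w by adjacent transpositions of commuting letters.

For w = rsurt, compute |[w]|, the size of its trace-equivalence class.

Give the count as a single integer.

0(r) covers ∅
1(s) covers 0:r
2(u) covers 0:r
3(r) covers 1:s, 2:u
4(t) covers 1:s, 2:u
floor of heap: 0:r
completions by unplaced set U, small U first (add the entries for U minus each lowest piece of U):
  |U|=1: {3}:1  {4}:1
  |U|=2: {3,4}:2
  |U|=3: {1,3,4}:2  {2,3,4}:2
  start at 0(r): 4

4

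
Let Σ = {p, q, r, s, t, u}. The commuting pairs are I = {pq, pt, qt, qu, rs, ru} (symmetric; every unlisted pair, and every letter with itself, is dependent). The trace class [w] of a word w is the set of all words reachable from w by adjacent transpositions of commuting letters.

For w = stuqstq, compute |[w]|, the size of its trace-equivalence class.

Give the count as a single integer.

6

#0=s has no predecessor
#1=t depends on [0:s]
#2=u depends on [1:t]
#3=q depends on [0:s]
#4=s depends on [2:u, 3:q]
#5=t depends on [4:s]
#6=q depends on [4:s]
sources: [0:s]
N(rest) = Σ N(rest − s) over sources s of rest; N(one piece) = 1:
  size 1 → [5]=1  [6]=1
  size 2 → [5,6]=2
  size 3 → [4,5,6]=2
  size 4 → [2,4,5,6]=2  [3,4,5,6]=2
  size 5 → [1,2,4,5,6]=2  [2,3,4,5,6]=4
  first=0(s) contributes 6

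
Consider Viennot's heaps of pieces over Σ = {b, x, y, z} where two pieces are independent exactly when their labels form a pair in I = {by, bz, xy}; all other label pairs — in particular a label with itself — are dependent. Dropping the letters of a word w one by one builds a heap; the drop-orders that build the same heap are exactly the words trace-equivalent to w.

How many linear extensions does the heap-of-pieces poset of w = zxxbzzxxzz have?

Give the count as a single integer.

#0=z has no predecessor
#1=x depends on [0:z]
#2=x depends on [1:x]
#3=b depends on [2:x]
#4=z depends on [2:x]
#5=z depends on [4:z]
#6=x depends on [3:b, 5:z]
#7=x depends on [6:x]
#8=z depends on [7:x]
#9=z depends on [8:z]
sources: [0:z]
N(rest) = Σ N(rest − s) over sources s of rest; N(one piece) = 1:
  size 1 → [9]=1
  size 2 → [8,9]=1
  size 3 → [7,8,9]=1
  size 4 → [6,7,8,9]=1
  size 5 → [3,6,7,8,9]=1  [5,6,7,8,9]=1
  size 6 → [3,5,6,7,8,9]=2  [4,5,6,7,8,9]=1
  size 7 → [3,4,5,6,7,8,9]=3
  size 8 → [2,3,4,5,6,7,8,9]=3
  first=0(z) contributes 3

3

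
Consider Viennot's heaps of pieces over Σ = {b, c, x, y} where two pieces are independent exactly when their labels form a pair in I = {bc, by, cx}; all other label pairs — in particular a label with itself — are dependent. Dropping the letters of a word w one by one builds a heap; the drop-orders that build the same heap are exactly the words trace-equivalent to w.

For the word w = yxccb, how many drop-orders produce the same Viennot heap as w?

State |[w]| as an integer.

piece 0:y — minimal
piece 1:x rests on {0:y}
piece 2:c rests on {0:y}
piece 3:c rests on {2:c}
piece 4:b rests on {1:x}
minimal pieces: {0:y}
ways to finish when only these pieces remain (= sum over removing one remaining piece with nothing left below it):
  1 left: {3}→1  {4}→1
  2 left: {1,4}→1  {2,3}→1  {3,4}→2
  3 left: {1,3,4}→3  {2,3,4}→3
  placing 0:y first → 6 extensions

6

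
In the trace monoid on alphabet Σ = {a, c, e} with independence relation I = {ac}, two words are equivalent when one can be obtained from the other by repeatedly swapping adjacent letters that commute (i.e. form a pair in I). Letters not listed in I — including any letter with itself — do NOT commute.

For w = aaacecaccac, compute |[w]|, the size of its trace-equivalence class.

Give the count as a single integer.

drop 0:a onto floor
drop 1:a onto {0:a}
drop 2:a onto {1:a}
drop 3:c onto floor
drop 4:e onto {2:a, 3:c}
drop 5:c onto {4:e}
drop 6:a onto {4:e}
drop 7:c onto {5:c}
drop 8:c onto {7:c}
drop 9:a onto {6:a}
drop 10:c onto {8:c}
ground layer = {0:a, 3:c}
drop-orders for the pieces not yet dropped (sum over which currently-grounded one goes next):
  1 to go: {9} 1  {10} 1
  2 to go: {6,9} 1  {8,10} 1  {9,10} 2
  3 to go: {6,9,10} 3  {7,8,10} 1  {8,9,10} 3
  4 to go: {5,7,8,10} 1  {6,8,9,10} 6  {7,8,9,10} 4
  5 to go: {5,7,8,9,10} 5  {6,7,8,9,10} 10
  6 to go: {5,6,7,8,9,10} 15
  7 to go: {4,5,6,7,8,9,10} 15
  8 to go: {2,4,5,6,7,8,9,10} 15  {3,4,5,6,7,8,9,10} 15
  9 to go: {1,2,4,5,6,7,8,9,10} 15  {2,3,4,5,6,7,8,9,10} 30
  if 0:a drops first: 45 orders
  if 3:c drops first: 15 orders
heap linearizations: 60

60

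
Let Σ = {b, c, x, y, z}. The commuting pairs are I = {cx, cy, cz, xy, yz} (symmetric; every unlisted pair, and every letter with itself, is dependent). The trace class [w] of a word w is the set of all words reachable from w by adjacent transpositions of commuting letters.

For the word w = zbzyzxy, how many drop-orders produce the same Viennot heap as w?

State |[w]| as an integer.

#0=z has no predecessor
#1=b depends on [0:z]
#2=z depends on [1:b]
#3=y depends on [1:b]
#4=z depends on [2:z]
#5=x depends on [4:z]
#6=y depends on [3:y]
sources: [0:z]
N(rest) = Σ N(rest − s) over sources s of rest; N(one piece) = 1:
  size 1 → [5]=1  [6]=1
  size 2 → [3,6]=1  [4,5]=1  [5,6]=2
  size 3 → [2,4,5]=1  [3,5,6]=3  [4,5,6]=3
  size 4 → [2,4,5,6]=4  [3,4,5,6]=6
  size 5 → [2,3,4,5,6]=10
  first=0(z) contributes 10

10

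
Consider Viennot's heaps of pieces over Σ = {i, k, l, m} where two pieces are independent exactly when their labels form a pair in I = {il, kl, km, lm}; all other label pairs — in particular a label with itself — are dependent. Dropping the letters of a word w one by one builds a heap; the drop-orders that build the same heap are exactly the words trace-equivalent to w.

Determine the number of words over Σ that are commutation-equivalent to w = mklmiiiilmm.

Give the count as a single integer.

165

0(m) covers ∅
1(k) covers ∅
2(l) covers ∅
3(m) covers 0:m
4(i) covers 1:k, 3:m
5(i) covers 4:i
6(i) covers 5:i
7(i) covers 6:i
8(l) covers 2:l
9(m) covers 7:i
10(m) covers 9:m
floor of heap: 0:m, 1:k, 2:l
completions by unplaced set U, small U first (add the entries for U minus each lowest piece of U):
  |U|=1: {8}:1  {10}:1
  |U|=2: {2,8}:1  {8,10}:2  {9,10}:1
  |U|=3: {2,8,10}:3  {7,9,10}:1  {8,9,10}:3
  |U|=4: {2,8,9,10}:6  {6,7,9,10}:1  {7,8,9,10}:4
  |U|=5: {2,7,8,9,10}:10  {5,6,7,9,10}:1  {6,7,8,9,10}:5
  |U|=6: {2,6,7,8,9,10}:15  {4,5,6,7,9,10}:1  {5,6,7,8,9,10}:6
  |U|=7: {1,4,5,6,7,9,10}:1  {2,5,6,7,8,9,10}:21  {3,4,5,6,7,9,10}:1  {4,5,6,7,8,9,10}:7
  |U|=8: {0,3,4,5,6,7,9,10}:1  {1,3,4,5,6,7,9,10}:2  {1,4,5,6,7,8,9,10}:8  {2,4,5,6,7,8,9,10}:28  {3,4,5,6,7,8,9,10}:8
  |U|=9: {0,1,3,4,5,6,7,9,10}:3  {0,3,4,5,6,7,8,9,10}:9  {1,2,4,5,6,7,8,9,10}:36  {1,3,4,5,6,7,8,9,10}:18  {2,3,4,5,6,7,8,9,10}:36
  start at 0(m): 90
  start at 1(k): 45
  start at 2(l): 30
sum over floor = 165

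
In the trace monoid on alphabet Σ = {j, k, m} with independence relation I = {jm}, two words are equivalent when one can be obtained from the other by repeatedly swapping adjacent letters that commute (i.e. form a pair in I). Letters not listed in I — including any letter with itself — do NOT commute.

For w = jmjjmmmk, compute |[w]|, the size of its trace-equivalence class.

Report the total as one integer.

drop 0:j onto floor
drop 1:m onto floor
drop 2:j onto {0:j}
drop 3:j onto {2:j}
drop 4:m onto {1:m}
drop 5:m onto {4:m}
drop 6:m onto {5:m}
drop 7:k onto {3:j, 6:m}
ground layer = {0:j, 1:m}
drop-orders for the pieces not yet dropped (sum over which currently-grounded one goes next):
  1 to go: {7} 1
  2 to go: {3,7} 1  {6,7} 1
  3 to go: {2,3,7} 1  {3,6,7} 2  {5,6,7} 1
  4 to go: {0,2,3,7} 1  {2,3,6,7} 3  {3,5,6,7} 3  {4,5,6,7} 1
  5 to go: {0,2,3,6,7} 4  {1,4,5,6,7} 1  {2,3,5,6,7} 6  {3,4,5,6,7} 4
  6 to go: {0,2,3,5,6,7} 10  {1,3,4,5,6,7} 5  {2,3,4,5,6,7} 10
  if 0:j drops first: 15 orders
  if 1:m drops first: 20 orders
heap linearizations: 35

35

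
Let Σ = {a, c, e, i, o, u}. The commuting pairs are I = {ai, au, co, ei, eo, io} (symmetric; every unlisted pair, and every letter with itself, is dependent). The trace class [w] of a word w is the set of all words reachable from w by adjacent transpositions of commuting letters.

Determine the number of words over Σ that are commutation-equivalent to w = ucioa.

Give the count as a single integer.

5

#0=u has no predecessor
#1=c depends on [0:u]
#2=i depends on [1:c]
#3=o depends on [0:u]
#4=a depends on [1:c, 3:o]
sources: [0:u]
N(rest) = Σ N(rest − s) over sources s of rest; N(one piece) = 1:
  size 1 → [2]=1  [4]=1
  size 2 → [2,4]=2  [3,4]=1
  size 3 → [1,2,4]=2  [2,3,4]=3
  first=0(u) contributes 5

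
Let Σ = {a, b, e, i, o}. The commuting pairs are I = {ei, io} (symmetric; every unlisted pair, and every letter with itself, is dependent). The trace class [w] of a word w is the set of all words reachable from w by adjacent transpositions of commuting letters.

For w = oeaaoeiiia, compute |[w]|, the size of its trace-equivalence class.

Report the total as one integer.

10

0(o) covers ∅
1(e) covers 0:o
2(a) covers 1:e
3(a) covers 2:a
4(o) covers 3:a
5(e) covers 4:o
6(i) covers 3:a
7(i) covers 6:i
8(i) covers 7:i
9(a) covers 5:e, 8:i
floor of heap: 0:o
completions by unplaced set U, small U first (add the entries for U minus each lowest piece of U):
  |U|=1: {9}:1
  |U|=2: {5,9}:1  {8,9}:1
  |U|=3: {4,5,9}:1  {5,8,9}:2  {7,8,9}:1
  |U|=4: {4,5,8,9}:3  {5,7,8,9}:3  {6,7,8,9}:1
  |U|=5: {4,5,7,8,9}:6  {5,6,7,8,9}:4
  |U|=6: {4,5,6,7,8,9}:10
  |U|=7: {3,4,5,6,7,8,9}:10
  |U|=8: {2,3,4,5,6,7,8,9}:10
  start at 0(o): 10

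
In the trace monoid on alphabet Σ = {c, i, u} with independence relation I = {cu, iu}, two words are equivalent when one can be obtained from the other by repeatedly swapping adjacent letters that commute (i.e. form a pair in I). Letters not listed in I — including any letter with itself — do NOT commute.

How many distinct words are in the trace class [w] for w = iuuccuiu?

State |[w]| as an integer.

drop 0:i onto floor
drop 1:u onto floor
drop 2:u onto {1:u}
drop 3:c onto {0:i}
drop 4:c onto {3:c}
drop 5:u onto {2:u}
drop 6:i onto {4:c}
drop 7:u onto {5:u}
ground layer = {0:i, 1:u}
drop-orders for the pieces not yet dropped (sum over which currently-grounded one goes next):
  1 to go: {6} 1  {7} 1
  2 to go: {4,6} 1  {5,7} 1  {6,7} 2
  3 to go: {2,5,7} 1  {3,4,6} 1  {4,6,7} 3  {5,6,7} 3
  4 to go: {0,3,4,6} 1  {1,2,5,7} 1  {2,5,6,7} 4  {3,4,6,7} 4  {4,5,6,7} 6
  5 to go: {0,3,4,6,7} 5  {1,2,5,6,7} 5  {2,4,5,6,7} 10  {3,4,5,6,7} 10
  6 to go: {0,3,4,5,6,7} 15  {1,2,4,5,6,7} 15  {2,3,4,5,6,7} 20
  if 0:i drops first: 35 orders
  if 1:u drops first: 35 orders
heap linearizations: 70

70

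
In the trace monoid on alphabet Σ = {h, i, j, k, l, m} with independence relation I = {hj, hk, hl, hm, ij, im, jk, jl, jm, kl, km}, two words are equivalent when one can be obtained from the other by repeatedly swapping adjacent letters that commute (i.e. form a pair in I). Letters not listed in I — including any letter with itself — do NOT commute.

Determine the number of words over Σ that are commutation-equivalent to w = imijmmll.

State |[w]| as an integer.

0(i) covers ∅
1(m) covers ∅
2(i) covers 0:i
3(j) covers ∅
4(m) covers 1:m
5(m) covers 4:m
6(l) covers 2:i, 5:m
7(l) covers 6:l
floor of heap: 0:i, 1:m, 3:j
completions by unplaced set U, small U first (add the entries for U minus each lowest piece of U):
  |U|=1: {3}:1  {7}:1
  |U|=2: {3,7}:2  {6,7}:1
  |U|=3: {2,6,7}:1  {3,6,7}:3  {5,6,7}:1
  |U|=4: {0,2,6,7}:1  {2,3,6,7}:4  {2,5,6,7}:2  {3,5,6,7}:4  {4,5,6,7}:1
  |U|=5: {0,2,3,6,7}:5  {0,2,5,6,7}:3  {1,4,5,6,7}:1  {2,3,5,6,7}:10  {2,4,5,6,7}:3  {3,4,5,6,7}:5
  |U|=6: {0,2,3,5,6,7}:18  {0,2,4,5,6,7}:6  {1,2,4,5,6,7}:4  {1,3,4,5,6,7}:6  {2,3,4,5,6,7}:18
  start at 0(i): 28
  start at 1(m): 42
  start at 3(j): 10
sum over floor = 80

80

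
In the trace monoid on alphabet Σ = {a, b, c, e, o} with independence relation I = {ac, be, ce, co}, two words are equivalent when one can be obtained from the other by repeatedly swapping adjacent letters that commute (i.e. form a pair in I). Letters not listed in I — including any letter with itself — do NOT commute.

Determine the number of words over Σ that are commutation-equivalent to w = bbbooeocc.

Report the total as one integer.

15

0(b) covers ∅
1(b) covers 0:b
2(b) covers 1:b
3(o) covers 2:b
4(o) covers 3:o
5(e) covers 4:o
6(o) covers 5:e
7(c) covers 2:b
8(c) covers 7:c
floor of heap: 0:b
completions by unplaced set U, small U first (add the entries for U minus each lowest piece of U):
  |U|=1: {6}:1  {8}:1
  |U|=2: {5,6}:1  {6,8}:2  {7,8}:1
  |U|=3: {4,5,6}:1  {5,6,8}:3  {6,7,8}:3
  |U|=4: {3,4,5,6}:1  {4,5,6,8}:4  {5,6,7,8}:6
  |U|=5: {3,4,5,6,8}:5  {4,5,6,7,8}:10
  |U|=6: {3,4,5,6,7,8}:15
  |U|=7: {2,3,4,5,6,7,8}:15
  start at 0(b): 15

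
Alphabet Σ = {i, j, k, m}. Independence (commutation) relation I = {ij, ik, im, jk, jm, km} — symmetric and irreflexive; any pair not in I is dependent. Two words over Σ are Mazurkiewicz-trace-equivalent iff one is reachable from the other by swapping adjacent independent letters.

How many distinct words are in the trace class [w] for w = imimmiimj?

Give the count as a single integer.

630

drop 0:i onto floor
drop 1:m onto floor
drop 2:i onto {0:i}
drop 3:m onto {1:m}
drop 4:m onto {3:m}
drop 5:i onto {2:i}
drop 6:i onto {5:i}
drop 7:m onto {4:m}
drop 8:j onto floor
ground layer = {0:i, 1:m, 8:j}
drop-orders for the pieces not yet dropped (sum over which currently-grounded one goes next):
  1 to go: {6} 1  {7} 1  {8} 1
  2 to go: {4,7} 1  {5,6} 1  {6,7} 2  {6,8} 2  {7,8} 2
  3 to go: {2,5,6} 1  {3,4,7} 1  {4,6,7} 3  {4,7,8} 3  {5,6,7} 3  {5,6,8} 3  {6,7,8} 6
  4 to go: {0,2,5,6} 1  {1,3,4,7} 1  {2,5,6,7} 4  {2,5,6,8} 4  {3,4,6,7} 4  {3,4,7,8} 4  {4,5,6,7} 6  {4,6,7,8} 12  {5,6,7,8} 12
  5 to go: {0,2,5,6,7} 5  {0,2,5,6,8} 5  {1,3,4,6,7} 5  {1,3,4,7,8} 5  {2,4,5,6,7} 10  {2,5,6,7,8} 20  {3,4,5,6,7} 10  {3,4,6,7,8} 20  {4,5,6,7,8} 30
  6 to go: {0,2,4,5,6,7} 15  {0,2,5,6,7,8} 30  {1,3,4,5,6,7} 15  {1,3,4,6,7,8} 30  {2,3,4,5,6,7} 20  {2,4,5,6,7,8} 60  {3,4,5,6,7,8} 60
  7 to go: {0,2,3,4,5,6,7} 35  {0,2,4,5,6,7,8} 105  {1,2,3,4,5,6,7} 35  {1,3,4,5,6,7,8} 105  {2,3,4,5,6,7,8} 140
  if 0:i drops first: 280 orders
  if 1:m drops first: 280 orders
  if 8:j drops first: 70 orders
heap linearizations: 630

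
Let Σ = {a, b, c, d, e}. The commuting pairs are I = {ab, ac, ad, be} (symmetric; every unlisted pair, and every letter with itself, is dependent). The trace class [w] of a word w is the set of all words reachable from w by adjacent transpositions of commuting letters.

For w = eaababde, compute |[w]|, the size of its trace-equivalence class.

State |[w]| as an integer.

drop 0:e onto floor
drop 1:a onto {0:e}
drop 2:a onto {1:a}
drop 3:b onto floor
drop 4:a onto {2:a}
drop 5:b onto {3:b}
drop 6:d onto {0:e, 5:b}
drop 7:e onto {4:a, 6:d}
ground layer = {0:e, 3:b}
drop-orders for the pieces not yet dropped (sum over which currently-grounded one goes next):
  1 to go: {7} 1
  2 to go: {4,7} 1  {6,7} 1
  3 to go: {2,4,7} 1  {4,6,7} 2  {5,6,7} 1
  4 to go: {1,2,4,7} 1  {2,4,6,7} 3  {3,5,6,7} 1  {4,5,6,7} 3
  5 to go: {1,2,4,6,7} 4  {2,4,5,6,7} 6  {3,4,5,6,7} 4
  6 to go: {0,1,2,4,6,7} 4  {1,2,4,5,6,7} 10  {2,3,4,5,6,7} 10
  if 0:e drops first: 20 orders
  if 3:b drops first: 14 orders
heap linearizations: 34

34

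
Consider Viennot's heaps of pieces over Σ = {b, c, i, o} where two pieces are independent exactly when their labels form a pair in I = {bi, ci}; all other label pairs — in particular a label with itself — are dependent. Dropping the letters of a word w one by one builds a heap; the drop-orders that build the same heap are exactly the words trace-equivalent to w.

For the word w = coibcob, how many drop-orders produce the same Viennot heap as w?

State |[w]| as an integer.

3

#0=c has no predecessor
#1=o depends on [0:c]
#2=i depends on [1:o]
#3=b depends on [1:o]
#4=c depends on [3:b]
#5=o depends on [2:i, 4:c]
#6=b depends on [5:o]
sources: [0:c]
N(rest) = Σ N(rest − s) over sources s of rest; N(one piece) = 1:
  size 1 → [6]=1
  size 2 → [5,6]=1
  size 3 → [2,5,6]=1  [4,5,6]=1
  size 4 → [2,4,5,6]=2  [3,4,5,6]=1
  size 5 → [2,3,4,5,6]=3
  first=0(c) contributes 3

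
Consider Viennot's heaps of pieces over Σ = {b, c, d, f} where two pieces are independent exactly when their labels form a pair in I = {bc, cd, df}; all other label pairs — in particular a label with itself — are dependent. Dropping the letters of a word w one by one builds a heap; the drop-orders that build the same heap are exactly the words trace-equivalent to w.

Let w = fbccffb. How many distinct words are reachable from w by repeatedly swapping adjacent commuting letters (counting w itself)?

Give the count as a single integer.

0(f) covers ∅
1(b) covers 0:f
2(c) covers 0:f
3(c) covers 2:c
4(f) covers 1:b, 3:c
5(f) covers 4:f
6(b) covers 5:f
floor of heap: 0:f
completions by unplaced set U, small U first (add the entries for U minus each lowest piece of U):
  |U|=1: {6}:1
  |U|=2: {5,6}:1
  |U|=3: {4,5,6}:1
  |U|=4: {1,4,5,6}:1  {3,4,5,6}:1
  |U|=5: {1,3,4,5,6}:2  {2,3,4,5,6}:1
  start at 0(f): 3

3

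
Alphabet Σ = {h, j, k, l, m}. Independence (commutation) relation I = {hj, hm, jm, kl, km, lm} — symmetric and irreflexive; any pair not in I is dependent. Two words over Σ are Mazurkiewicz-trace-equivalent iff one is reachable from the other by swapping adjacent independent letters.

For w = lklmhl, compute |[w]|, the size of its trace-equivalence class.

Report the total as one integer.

0(l) covers ∅
1(k) covers ∅
2(l) covers 0:l
3(m) covers ∅
4(h) covers 1:k, 2:l
5(l) covers 4:h
floor of heap: 0:l, 1:k, 3:m
completions by unplaced set U, small U first (add the entries for U minus each lowest piece of U):
  |U|=1: {3}:1  {5}:1
  |U|=2: {3,5}:2  {4,5}:1
  |U|=3: {1,4,5}:1  {2,4,5}:1  {3,4,5}:3
  |U|=4: {0,2,4,5}:1  {1,2,4,5}:2  {1,3,4,5}:4  {2,3,4,5}:4
  start at 0(l): 10
  start at 1(k): 5
  start at 3(m): 3
sum over floor = 18

18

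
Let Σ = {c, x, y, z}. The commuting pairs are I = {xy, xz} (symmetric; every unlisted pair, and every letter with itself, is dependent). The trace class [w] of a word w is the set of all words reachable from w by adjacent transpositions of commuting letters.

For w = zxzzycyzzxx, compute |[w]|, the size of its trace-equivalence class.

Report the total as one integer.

drop 0:z onto floor
drop 1:x onto floor
drop 2:z onto {0:z}
drop 3:z onto {2:z}
drop 4:y onto {3:z}
drop 5:c onto {1:x, 4:y}
drop 6:y onto {5:c}
drop 7:z onto {6:y}
drop 8:z onto {7:z}
drop 9:x onto {5:c}
drop 10:x onto {9:x}
ground layer = {0:z, 1:x}
drop-orders for the pieces not yet dropped (sum over which currently-grounded one goes next):
  1 to go: {8} 1  {10} 1
  2 to go: {7,8} 1  {8,10} 2  {9,10} 1
  3 to go: {6,7,8} 1  {7,8,10} 3  {8,9,10} 3
  4 to go: {6,7,8,10} 4  {7,8,9,10} 6
  5 to go: {6,7,8,9,10} 10
  6 to go: {5,6,7,8,9,10} 10
  7 to go: {1,5,6,7,8,9,10} 10  {4,5,6,7,8,9,10} 10
  8 to go: {1,4,5,6,7,8,9,10} 20  {3,4,5,6,7,8,9,10} 10
  9 to go: {1,3,4,5,6,7,8,9,10} 30  {2,3,4,5,6,7,8,9,10} 10
  if 0:z drops first: 40 orders
  if 1:x drops first: 10 orders
heap linearizations: 50

50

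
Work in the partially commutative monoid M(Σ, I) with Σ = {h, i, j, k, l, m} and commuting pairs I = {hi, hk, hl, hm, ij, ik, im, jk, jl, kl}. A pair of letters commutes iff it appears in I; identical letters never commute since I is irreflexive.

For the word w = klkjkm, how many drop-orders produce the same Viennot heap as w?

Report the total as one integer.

20

0(k) covers ∅
1(l) covers ∅
2(k) covers 0:k
3(j) covers ∅
4(k) covers 2:k
5(m) covers 1:l, 3:j, 4:k
floor of heap: 0:k, 1:l, 3:j
completions by unplaced set U, small U first (add the entries for U minus each lowest piece of U):
  |U|=1: {5}:1
  |U|=2: {1,5}:1  {3,5}:1  {4,5}:1
  |U|=3: {1,3,5}:2  {1,4,5}:2  {2,4,5}:1  {3,4,5}:2
  |U|=4: {0,2,4,5}:1  {1,2,4,5}:3  {1,3,4,5}:6  {2,3,4,5}:3
  start at 0(k): 12
  start at 1(l): 4
  start at 3(j): 4
sum over floor = 20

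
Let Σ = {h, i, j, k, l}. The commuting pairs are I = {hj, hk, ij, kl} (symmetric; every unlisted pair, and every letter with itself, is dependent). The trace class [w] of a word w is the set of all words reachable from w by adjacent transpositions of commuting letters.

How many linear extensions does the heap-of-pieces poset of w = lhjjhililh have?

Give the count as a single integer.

piece 0:l — minimal
piece 1:h rests on {0:l}
piece 2:j rests on {0:l}
piece 3:j rests on {2:j}
piece 4:h rests on {1:h}
piece 5:i rests on {4:h}
piece 6:l rests on {3:j, 5:i}
piece 7:i rests on {6:l}
piece 8:l rests on {7:i}
piece 9:h rests on {8:l}
minimal pieces: {0:l}
ways to finish when only these pieces remain (= sum over removing one remaining piece with nothing left below it):
  1 left: {9}→1
  2 left: {8,9}→1
  3 left: {7,8,9}→1
  4 left: {6,7,8,9}→1
  5 left: {3,6,7,8,9}→1  {5,6,7,8,9}→1
  6 left: {2,3,6,7,8,9}→1  {3,5,6,7,8,9}→2  {4,5,6,7,8,9}→1
  7 left: {1,4,5,6,7,8,9}→1  {2,3,5,6,7,8,9}→3  {3,4,5,6,7,8,9}→3
  8 left: {1,3,4,5,6,7,8,9}→4  {2,3,4,5,6,7,8,9}→6
  placing 0:l first → 10 extensions

10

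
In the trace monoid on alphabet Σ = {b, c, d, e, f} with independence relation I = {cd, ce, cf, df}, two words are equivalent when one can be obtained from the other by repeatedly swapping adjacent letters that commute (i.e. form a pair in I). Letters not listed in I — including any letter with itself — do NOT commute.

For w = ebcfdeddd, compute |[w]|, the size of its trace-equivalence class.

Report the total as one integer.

14

#0=e has no predecessor
#1=b depends on [0:e]
#2=c depends on [1:b]
#3=f depends on [1:b]
#4=d depends on [1:b]
#5=e depends on [3:f, 4:d]
#6=d depends on [5:e]
#7=d depends on [6:d]
#8=d depends on [7:d]
sources: [0:e]
N(rest) = Σ N(rest − s) over sources s of rest; N(one piece) = 1:
  size 1 → [2]=1  [8]=1
  size 2 → [2,8]=2  [7,8]=1
  size 3 → [2,7,8]=3  [6,7,8]=1
  size 4 → [2,6,7,8]=4  [5,6,7,8]=1
  size 5 → [2,5,6,7,8]=5  [3,5,6,7,8]=1  [4,5,6,7,8]=1
  size 6 → [2,3,5,6,7,8]=6  [2,4,5,6,7,8]=6  [3,4,5,6,7,8]=2
  size 7 → [2,3,4,5,6,7,8]=14
  first=0(e) contributes 14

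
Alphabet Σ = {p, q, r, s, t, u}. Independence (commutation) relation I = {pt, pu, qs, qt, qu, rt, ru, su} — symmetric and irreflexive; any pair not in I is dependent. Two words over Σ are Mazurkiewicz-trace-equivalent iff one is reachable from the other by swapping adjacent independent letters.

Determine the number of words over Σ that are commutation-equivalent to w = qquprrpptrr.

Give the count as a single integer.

0(q) covers ∅
1(q) covers 0:q
2(u) covers ∅
3(p) covers 1:q
4(r) covers 3:p
5(r) covers 4:r
6(p) covers 5:r
7(p) covers 6:p
8(t) covers 2:u
9(r) covers 7:p
10(r) covers 9:r
floor of heap: 0:q, 2:u
completions by unplaced set U, small U first (add the entries for U minus each lowest piece of U):
  |U|=1: {8}:1  {10}:1
  |U|=2: {2,8}:1  {8,10}:2  {9,10}:1
  |U|=3: {2,8,10}:3  {7,9,10}:1  {8,9,10}:3
  |U|=4: {2,8,9,10}:6  {6,7,9,10}:1  {7,8,9,10}:4
  |U|=5: {2,7,8,9,10}:10  {5,6,7,9,10}:1  {6,7,8,9,10}:5
  |U|=6: {2,6,7,8,9,10}:15  {4,5,6,7,9,10}:1  {5,6,7,8,9,10}:6
  |U|=7: {2,5,6,7,8,9,10}:21  {3,4,5,6,7,9,10}:1  {4,5,6,7,8,9,10}:7
  |U|=8: {1,3,4,5,6,7,9,10}:1  {2,4,5,6,7,8,9,10}:28  {3,4,5,6,7,8,9,10}:8
  |U|=9: {0,1,3,4,5,6,7,9,10}:1  {1,3,4,5,6,7,8,9,10}:9  {2,3,4,5,6,7,8,9,10}:36
  start at 0(q): 45
  start at 2(u): 10
sum over floor = 55

55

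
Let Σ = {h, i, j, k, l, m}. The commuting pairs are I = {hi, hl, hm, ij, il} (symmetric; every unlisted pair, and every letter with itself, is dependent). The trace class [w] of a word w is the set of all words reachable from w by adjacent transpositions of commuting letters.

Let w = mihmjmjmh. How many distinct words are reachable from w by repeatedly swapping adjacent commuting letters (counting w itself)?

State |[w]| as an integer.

0(m) covers ∅
1(i) covers 0:m
2(h) covers ∅
3(m) covers 1:i
4(j) covers 2:h, 3:m
5(m) covers 4:j
6(j) covers 5:m
7(m) covers 6:j
8(h) covers 6:j
floor of heap: 0:m, 2:h
completions by unplaced set U, small U first (add the entries for U minus each lowest piece of U):
  |U|=1: {7}:1  {8}:1
  |U|=2: {7,8}:2
  |U|=3: {6,7,8}:2
  |U|=4: {5,6,7,8}:2
  |U|=5: {4,5,6,7,8}:2
  |U|=6: {2,4,5,6,7,8}:2  {3,4,5,6,7,8}:2
  |U|=7: {1,3,4,5,6,7,8}:2  {2,3,4,5,6,7,8}:4
  start at 0(m): 6
  start at 2(h): 2
sum over floor = 8

8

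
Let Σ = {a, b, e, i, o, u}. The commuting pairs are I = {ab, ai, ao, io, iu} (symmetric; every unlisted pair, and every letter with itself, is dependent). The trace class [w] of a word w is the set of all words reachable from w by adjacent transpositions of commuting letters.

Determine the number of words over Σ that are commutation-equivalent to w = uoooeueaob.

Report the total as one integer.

piece 0:u — minimal
piece 1:o rests on {0:u}
piece 2:o rests on {1:o}
piece 3:o rests on {2:o}
piece 4:e rests on {3:o}
piece 5:u rests on {4:e}
piece 6:e rests on {5:u}
piece 7:a rests on {6:e}
piece 8:o rests on {6:e}
piece 9:b rests on {8:o}
minimal pieces: {0:u}
ways to finish when only these pieces remain (= sum over removing one remaining piece with nothing left below it):
  1 left: {7}→1  {9}→1
  2 left: {7,9}→2  {8,9}→1
  3 left: {7,8,9}→3
  4 left: {6,7,8,9}→3
  5 left: {5,6,7,8,9}→3
  6 left: {4,5,6,7,8,9}→3
  7 left: {3,4,5,6,7,8,9}→3
  8 left: {2,3,4,5,6,7,8,9}→3
  placing 0:u first → 3 extensions

3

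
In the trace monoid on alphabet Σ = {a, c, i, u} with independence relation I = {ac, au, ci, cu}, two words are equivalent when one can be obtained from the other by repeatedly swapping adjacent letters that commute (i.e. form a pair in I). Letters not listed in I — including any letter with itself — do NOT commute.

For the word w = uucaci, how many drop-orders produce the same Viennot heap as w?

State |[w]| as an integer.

45

#0=u has no predecessor
#1=u depends on [0:u]
#2=c has no predecessor
#3=a has no predecessor
#4=c depends on [2:c]
#5=i depends on [1:u, 3:a]
sources: [0:u, 2:c, 3:a]
N(rest) = Σ N(rest − s) over sources s of rest; N(one piece) = 1:
  size 1 → [4]=1  [5]=1
  size 2 → [1,5]=1  [2,4]=1  [3,5]=1  [4,5]=2
  size 3 → [0,1,5]=1  [1,3,5]=2  [1,4,5]=3  [2,4,5]=3  [3,4,5]=3
  size 4 → [0,1,3,5]=3  [0,1,4,5]=4  [1,2,4,5]=6  [1,3,4,5]=8  [2,3,4,5]=6
  first=0(u) contributes 20
  first=2(c) contributes 15
  first=3(a) contributes 10
|[w]| = 45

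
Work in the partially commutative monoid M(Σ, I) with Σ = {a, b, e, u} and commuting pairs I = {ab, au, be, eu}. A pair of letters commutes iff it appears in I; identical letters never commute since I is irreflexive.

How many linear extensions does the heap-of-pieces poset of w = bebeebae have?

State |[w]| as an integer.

#0=b has no predecessor
#1=e has no predecessor
#2=b depends on [0:b]
#3=e depends on [1:e]
#4=e depends on [3:e]
#5=b depends on [2:b]
#6=a depends on [4:e]
#7=e depends on [6:a]
sources: [0:b, 1:e]
N(rest) = Σ N(rest − s) over sources s of rest; N(one piece) = 1:
  size 1 → [5]=1  [7]=1
  size 2 → [2,5]=1  [5,7]=2  [6,7]=1
  size 3 → [0,2,5]=1  [2,5,7]=3  [4,6,7]=1  [5,6,7]=3
  size 4 → [0,2,5,7]=4  [2,5,6,7]=6  [3,4,6,7]=1  [4,5,6,7]=4
  size 5 → [0,2,5,6,7]=10  [1,3,4,6,7]=1  [2,4,5,6,7]=10  [3,4,5,6,7]=5
  size 6 → [0,2,4,5,6,7]=20  [1,3,4,5,6,7]=6  [2,3,4,5,6,7]=15
  first=0(b) contributes 21
  first=1(e) contributes 35
|[w]| = 56

56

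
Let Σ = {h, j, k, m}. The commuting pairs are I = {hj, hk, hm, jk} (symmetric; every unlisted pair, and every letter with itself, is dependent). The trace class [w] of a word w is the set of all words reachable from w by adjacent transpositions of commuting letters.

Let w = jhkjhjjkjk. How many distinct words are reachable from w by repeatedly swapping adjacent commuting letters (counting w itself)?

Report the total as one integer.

#0=j has no predecessor
#1=h has no predecessor
#2=k has no predecessor
#3=j depends on [0:j]
#4=h depends on [1:h]
#5=j depends on [3:j]
#6=j depends on [5:j]
#7=k depends on [2:k]
#8=j depends on [6:j]
#9=k depends on [7:k]
sources: [0:j, 1:h, 2:k]
N(rest) = Σ N(rest − s) over sources s of rest; N(one piece) = 1:
  size 1 → [4]=1  [8]=1  [9]=1
  size 2 → [1,4]=1  [4,8]=2  [4,9]=2  [6,8]=1  [7,9]=1  [8,9]=2
  size 3 → [1,4,8]=3  [1,4,9]=3  [2,7,9]=1  [4,6,8]=3  [4,7,9]=3  [4,8,9]=6  [5,6,8]=1  [6,8,9]=3  [7,8,9]=3
  size 4 → [1,4,6,8]=6  [1,4,7,9]=6  [1,4,8,9]=12  [2,4,7,9]=4  [2,7,8,9]=4  [3,5,6,8]=1  [4,5,6,8]=4  [4,6,8,9]=12  [4,7,8,9]=12  [5,6,8,9]=4  [6,7,8,9]=6
  size 5 → [0,3,5,6,8]=1  [1,2,4,7,9]=10  [1,4,5,6,8]=10  [1,4,6,8,9]=30  [1,4,7,8,9]=30  [2,4,7,8,9]=20  [2,6,7,8,9]=10  [3,4,5,6,8]=5  [3,5,6,8,9]=5  [4,5,6,8,9]=20  [4,6,7,8,9]=30  [5,6,7,8,9]=10
  size 6 → [0,3,4,5,6,8]=6  [0,3,5,6,8,9]=6  [1,2,4,7,8,9]=60  [1,3,4,5,6,8]=15  [1,4,5,6,8,9]=60  [1,4,6,7,8,9]=90  [2,4,6,7,8,9]=60  [2,5,6,7,8,9]=20  [3,4,5,6,8,9]=30  [3,5,6,7,8,9]=15  [4,5,6,7,8,9]=60
  size 7 → [0,1,3,4,5,6,8]=21  [0,3,4,5,6,8,9]=42  [0,3,5,6,7,8,9]=21  [1,2,4,6,7,8,9]=210  [1,3,4,5,6,8,9]=105  [1,4,5,6,7,8,9]=210  [2,3,5,6,7,8,9]=35  [2,4,5,6,7,8,9]=140  [3,4,5,6,7,8,9]=105
  size 8 → [0,1,3,4,5,6,8,9]=168  [0,2,3,5,6,7,8,9]=56  [0,3,4,5,6,7,8,9]=168  [1,2,4,5,6,7,8,9]=560  [1,3,4,5,6,7,8,9]=420  [2,3,4,5,6,7,8,9]=280
  first=0(j) contributes 1260
  first=1(h) contributes 504
  first=2(k) contributes 756
|[w]| = 2520

2520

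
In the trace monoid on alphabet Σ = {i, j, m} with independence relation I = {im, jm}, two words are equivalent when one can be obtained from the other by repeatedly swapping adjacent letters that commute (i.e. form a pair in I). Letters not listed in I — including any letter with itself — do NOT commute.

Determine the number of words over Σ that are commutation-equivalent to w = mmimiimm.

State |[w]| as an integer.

56

0(m) covers ∅
1(m) covers 0:m
2(i) covers ∅
3(m) covers 1:m
4(i) covers 2:i
5(i) covers 4:i
6(m) covers 3:m
7(m) covers 6:m
floor of heap: 0:m, 2:i
completions by unplaced set U, small U first (add the entries for U minus each lowest piece of U):
  |U|=1: {5}:1  {7}:1
  |U|=2: {4,5}:1  {5,7}:2  {6,7}:1
  |U|=3: {2,4,5}:1  {3,6,7}:1  {4,5,7}:3  {5,6,7}:3
  |U|=4: {1,3,6,7}:1  {2,4,5,7}:4  {3,5,6,7}:4  {4,5,6,7}:6
  |U|=5: {0,1,3,6,7}:1  {1,3,5,6,7}:5  {2,4,5,6,7}:10  {3,4,5,6,7}:10
  |U|=6: {0,1,3,5,6,7}:6  {1,3,4,5,6,7}:15  {2,3,4,5,6,7}:20
  start at 0(m): 35
  start at 2(i): 21
sum over floor = 56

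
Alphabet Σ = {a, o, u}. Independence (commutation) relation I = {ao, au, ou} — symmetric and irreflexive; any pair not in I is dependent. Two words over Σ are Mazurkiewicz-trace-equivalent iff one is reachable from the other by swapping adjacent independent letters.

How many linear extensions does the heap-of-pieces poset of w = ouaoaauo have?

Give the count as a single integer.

drop 0:o onto floor
drop 1:u onto floor
drop 2:a onto floor
drop 3:o onto {0:o}
drop 4:a onto {2:a}
drop 5:a onto {4:a}
drop 6:u onto {1:u}
drop 7:o onto {3:o}
ground layer = {0:o, 1:u, 2:a}
drop-orders for the pieces not yet dropped (sum over which currently-grounded one goes next):
  1 to go: {5} 1  {6} 1  {7} 1
  2 to go: {1,6} 1  {3,7} 1  {4,5} 1  {5,6} 2  {5,7} 2  {6,7} 2
  3 to go: {0,3,7} 1  {1,5,6} 3  {1,6,7} 3  {2,4,5} 1  {3,5,7} 3  {3,6,7} 3  {4,5,6} 3  {4,5,7} 3  {5,6,7} 6
  4 to go: {0,3,5,7} 4  {0,3,6,7} 4  {1,3,6,7} 6  {1,4,5,6} 6  {1,5,6,7} 12  {2,4,5,6} 4  {2,4,5,7} 4  {3,4,5,7} 6  {3,5,6,7} 12  {4,5,6,7} 12
  5 to go: {0,1,3,6,7} 10  {0,3,4,5,7} 10  {0,3,5,6,7} 20  {1,2,4,5,6} 10  {1,3,5,6,7} 30  {1,4,5,6,7} 30  {2,3,4,5,7} 10  {2,4,5,6,7} 20  {3,4,5,6,7} 30
  6 to go: {0,1,3,5,6,7} 60  {0,2,3,4,5,7} 20  {0,3,4,5,6,7} 60  {1,2,4,5,6,7} 60  {1,3,4,5,6,7} 90  {2,3,4,5,6,7} 60
  if 0:o drops first: 210 orders
  if 1:u drops first: 140 orders
  if 2:a drops first: 210 orders
heap linearizations: 560

560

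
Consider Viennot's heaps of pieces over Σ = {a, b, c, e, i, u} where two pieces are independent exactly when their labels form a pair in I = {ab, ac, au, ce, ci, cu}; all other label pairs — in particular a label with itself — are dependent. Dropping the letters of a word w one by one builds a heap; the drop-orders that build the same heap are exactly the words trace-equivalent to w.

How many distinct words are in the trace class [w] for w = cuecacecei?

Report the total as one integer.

drop 0:c onto floor
drop 1:u onto floor
drop 2:e onto {1:u}
drop 3:c onto {0:c}
drop 4:a onto {2:e}
drop 5:c onto {3:c}
drop 6:e onto {4:a}
drop 7:c onto {5:c}
drop 8:e onto {6:e}
drop 9:i onto {8:e}
ground layer = {0:c, 1:u}
drop-orders for the pieces not yet dropped (sum over which currently-grounded one goes next):
  1 to go: {7} 1  {9} 1
  2 to go: {5,7} 1  {7,9} 2  {8,9} 1
  3 to go: {3,5,7} 1  {5,7,9} 3  {6,8,9} 1  {7,8,9} 3
  4 to go: {0,3,5,7} 1  {3,5,7,9} 4  {4,6,8,9} 1  {5,7,8,9} 6  {6,7,8,9} 4
  5 to go: {0,3,5,7,9} 5  {2,4,6,8,9} 1  {3,5,7,8,9} 10  {4,6,7,8,9} 5  {5,6,7,8,9} 10
  6 to go: {0,3,5,7,8,9} 15  {1,2,4,6,8,9} 1  {2,4,6,7,8,9} 6  {3,5,6,7,8,9} 20  {4,5,6,7,8,9} 15
  7 to go: {0,3,5,6,7,8,9} 35  {1,2,4,6,7,8,9} 7  {2,4,5,6,7,8,9} 21  {3,4,5,6,7,8,9} 35
  8 to go: {0,3,4,5,6,7,8,9} 70  {1,2,4,5,6,7,8,9} 28  {2,3,4,5,6,7,8,9} 56
  if 0:c drops first: 84 orders
  if 1:u drops first: 126 orders
heap linearizations: 210

210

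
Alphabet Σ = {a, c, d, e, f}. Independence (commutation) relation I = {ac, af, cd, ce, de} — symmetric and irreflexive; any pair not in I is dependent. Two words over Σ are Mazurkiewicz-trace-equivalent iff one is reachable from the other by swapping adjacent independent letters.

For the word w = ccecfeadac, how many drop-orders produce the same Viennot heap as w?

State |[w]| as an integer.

20

drop 0:c onto floor
drop 1:c onto {0:c}
drop 2:e onto floor
drop 3:c onto {1:c}
drop 4:f onto {2:e, 3:c}
drop 5:e onto {4:f}
drop 6:a onto {5:e}
drop 7:d onto {6:a}
drop 8:a onto {7:d}
drop 9:c onto {4:f}
ground layer = {0:c, 2:e}
drop-orders for the pieces not yet dropped (sum over which currently-grounded one goes next):
  1 to go: {8} 1  {9} 1
  2 to go: {7,8} 1  {8,9} 2
  3 to go: {6,7,8} 1  {7,8,9} 3
  4 to go: {5,6,7,8} 1  {6,7,8,9} 4
  5 to go: {5,6,7,8,9} 5
  6 to go: {4,5,6,7,8,9} 5
  7 to go: {2,4,5,6,7,8,9} 5  {3,4,5,6,7,8,9} 5
  8 to go: {1,3,4,5,6,7,8,9} 5  {2,3,4,5,6,7,8,9} 10
  if 0:c drops first: 15 orders
  if 2:e drops first: 5 orders
heap linearizations: 20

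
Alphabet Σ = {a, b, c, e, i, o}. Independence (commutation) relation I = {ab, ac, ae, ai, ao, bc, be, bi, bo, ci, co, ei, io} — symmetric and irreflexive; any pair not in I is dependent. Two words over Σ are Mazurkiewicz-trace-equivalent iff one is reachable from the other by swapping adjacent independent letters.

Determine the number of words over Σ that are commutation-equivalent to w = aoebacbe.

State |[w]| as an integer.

piece 0:a — minimal
piece 1:o — minimal
piece 2:e rests on {1:o}
piece 3:b — minimal
piece 4:a rests on {0:a}
piece 5:c rests on {2:e}
piece 6:b rests on {3:b}
piece 7:e rests on {5:c}
minimal pieces: {0:a, 1:o, 3:b}
ways to finish when only these pieces remain (= sum over removing one remaining piece with nothing left below it):
  1 left: {4}→1  {6}→1  {7}→1
  2 left: {0,4}→1  {3,6}→1  {4,6}→2  {4,7}→2  {5,7}→1  {6,7}→2
  3 left: {0,4,6}→3  {0,4,7}→3  {2,5,7}→1  {3,4,6}→3  {3,6,7}→3  {4,5,7}→3  {4,6,7}→6  {5,6,7}→3
  4 left: {0,3,4,6}→6  {0,4,5,7}→6  {0,4,6,7}→12  {1,2,5,7}→1  {2,4,5,7}→4  {2,5,6,7}→4  {3,4,6,7}→12  {3,5,6,7}→6  {4,5,6,7}→12
  5 left: {0,2,4,5,7}→10  {0,3,4,6,7}→30  {0,4,5,6,7}→30  {1,2,4,5,7}→5  {1,2,5,6,7}→5  {2,3,5,6,7}→10  {2,4,5,6,7}→20  {3,4,5,6,7}→30
  6 left: {0,1,2,4,5,7}→15  {0,2,4,5,6,7}→60  {0,3,4,5,6,7}→90  {1,2,3,5,6,7}→15  {1,2,4,5,6,7}→30  {2,3,4,5,6,7}→60
  placing 0:a first → 105 extensions
  placing 1:o first → 210 extensions
  placing 3:b first → 105 extensions
total linear extensions = 420

420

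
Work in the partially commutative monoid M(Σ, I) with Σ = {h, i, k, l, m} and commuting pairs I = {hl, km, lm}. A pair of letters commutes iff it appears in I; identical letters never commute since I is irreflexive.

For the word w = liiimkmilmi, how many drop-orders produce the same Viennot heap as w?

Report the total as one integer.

drop 0:l onto floor
drop 1:i onto {0:l}
drop 2:i onto {1:i}
drop 3:i onto {2:i}
drop 4:m onto {3:i}
drop 5:k onto {3:i}
drop 6:m onto {4:m}
drop 7:i onto {5:k, 6:m}
drop 8:l onto {7:i}
drop 9:m onto {7:i}
drop 10:i onto {8:l, 9:m}
ground layer = {0:l}
drop-orders for the pieces not yet dropped (sum over which currently-grounded one goes next):
  1 to go: {10} 1
  2 to go: {8,10} 1  {9,10} 1
  3 to go: {8,9,10} 2
  4 to go: {7,8,9,10} 2
  5 to go: {5,7,8,9,10} 2  {6,7,8,9,10} 2
  6 to go: {4,6,7,8,9,10} 2  {5,6,7,8,9,10} 4
  7 to go: {4,5,6,7,8,9,10} 6
  8 to go: {3,4,5,6,7,8,9,10} 6
  9 to go: {2,3,4,5,6,7,8,9,10} 6
  if 0:l drops first: 6 orders

6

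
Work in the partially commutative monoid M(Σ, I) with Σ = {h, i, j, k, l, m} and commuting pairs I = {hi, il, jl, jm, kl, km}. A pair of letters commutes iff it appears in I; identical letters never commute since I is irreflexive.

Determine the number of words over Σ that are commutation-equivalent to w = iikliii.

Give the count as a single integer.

0(i) covers ∅
1(i) covers 0:i
2(k) covers 1:i
3(l) covers ∅
4(i) covers 2:k
5(i) covers 4:i
6(i) covers 5:i
floor of heap: 0:i, 3:l
completions by unplaced set U, small U first (add the entries for U minus each lowest piece of U):
  |U|=1: {3}:1  {6}:1
  |U|=2: {3,6}:2  {5,6}:1
  |U|=3: {3,5,6}:3  {4,5,6}:1
  |U|=4: {2,4,5,6}:1  {3,4,5,6}:4
  |U|=5: {1,2,4,5,6}:1  {2,3,4,5,6}:5
  start at 0(i): 6
  start at 3(l): 1
sum over floor = 7

7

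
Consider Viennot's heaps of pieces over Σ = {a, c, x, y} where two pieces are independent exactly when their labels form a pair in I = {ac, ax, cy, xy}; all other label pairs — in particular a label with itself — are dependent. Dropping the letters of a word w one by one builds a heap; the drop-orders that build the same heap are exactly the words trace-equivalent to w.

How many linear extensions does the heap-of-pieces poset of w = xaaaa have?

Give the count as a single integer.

0(x) covers ∅
1(a) covers ∅
2(a) covers 1:a
3(a) covers 2:a
4(a) covers 3:a
floor of heap: 0:x, 1:a
completions by unplaced set U, small U first (add the entries for U minus each lowest piece of U):
  |U|=1: {0}:1  {4}:1
  |U|=2: {0,4}:2  {3,4}:1
  |U|=3: {0,3,4}:3  {2,3,4}:1
  start at 0(x): 1
  start at 1(a): 4
sum over floor = 5

5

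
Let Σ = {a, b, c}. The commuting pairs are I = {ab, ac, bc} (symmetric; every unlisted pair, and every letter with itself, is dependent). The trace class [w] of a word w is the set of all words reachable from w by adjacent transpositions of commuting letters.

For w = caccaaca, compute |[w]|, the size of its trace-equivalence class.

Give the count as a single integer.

0(c) covers ∅
1(a) covers ∅
2(c) covers 0:c
3(c) covers 2:c
4(a) covers 1:a
5(a) covers 4:a
6(c) covers 3:c
7(a) covers 5:a
floor of heap: 0:c, 1:a
completions by unplaced set U, small U first (add the entries for U minus each lowest piece of U):
  |U|=1: {6}:1  {7}:1
  |U|=2: {3,6}:1  {5,7}:1  {6,7}:2
  |U|=3: {2,3,6}:1  {3,6,7}:3  {4,5,7}:1  {5,6,7}:3
  |U|=4: {0,2,3,6}:1  {1,4,5,7}:1  {2,3,6,7}:4  {3,5,6,7}:6  {4,5,6,7}:4
  |U|=5: {0,2,3,6,7}:5  {1,4,5,6,7}:5  {2,3,5,6,7}:10  {3,4,5,6,7}:10
  |U|=6: {0,2,3,5,6,7}:15  {1,3,4,5,6,7}:15  {2,3,4,5,6,7}:20
  start at 0(c): 35
  start at 1(a): 35
sum over floor = 70

70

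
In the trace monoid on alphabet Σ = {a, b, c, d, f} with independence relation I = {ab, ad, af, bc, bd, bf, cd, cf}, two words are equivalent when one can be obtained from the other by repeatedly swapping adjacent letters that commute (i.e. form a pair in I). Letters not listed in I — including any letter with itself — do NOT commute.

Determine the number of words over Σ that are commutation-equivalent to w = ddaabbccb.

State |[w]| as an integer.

1260

piece 0:d — minimal
piece 1:d rests on {0:d}
piece 2:a — minimal
piece 3:a rests on {2:a}
piece 4:b — minimal
piece 5:b rests on {4:b}
piece 6:c rests on {3:a}
piece 7:c rests on {6:c}
piece 8:b rests on {5:b}
minimal pieces: {0:d, 2:a, 4:b}
ways to finish when only these pieces remain (= sum over removing one remaining piece with nothing left below it):
  1 left: {1}→1  {7}→1  {8}→1
  2 left: {0,1}→1  {1,7}→2  {1,8}→2  {5,8}→1  {6,7}→1  {7,8}→2
  3 left: {0,1,7}→3  {0,1,8}→3  {1,5,8}→3  {1,6,7}→3  {1,7,8}→6  {3,6,7}→1  {4,5,8}→1  {5,7,8}→3  {6,7,8}→3
  4 left: {0,1,5,8}→6  {0,1,6,7}→6  {0,1,7,8}→12  {1,3,6,7}→4  {1,4,5,8}→4  {1,5,7,8}→12  {1,6,7,8}→12  {2,3,6,7}→1  {3,6,7,8}→4  {4,5,7,8}→4  {5,6,7,8}→6
  5 left: {0,1,3,6,7}→10  {0,1,4,5,8}→10  {0,1,5,7,8}→30  {0,1,6,7,8}→30  {1,2,3,6,7}→5  {1,3,6,7,8}→20  {1,4,5,7,8}→20  {1,5,6,7,8}→30  {2,3,6,7,8}→5  {3,5,6,7,8}→10  {4,5,6,7,8}→10
  6 left: {0,1,2,3,6,7}→15  {0,1,3,6,7,8}→60  {0,1,4,5,7,8}→60  {0,1,5,6,7,8}→90  {1,2,3,6,7,8}→30  {1,3,5,6,7,8}→60  {1,4,5,6,7,8}→60  {2,3,5,6,7,8}→15  {3,4,5,6,7,8}→20
  7 left: {0,1,2,3,6,7,8}→105  {0,1,3,5,6,7,8}→210  {0,1,4,5,6,7,8}→210  {1,2,3,5,6,7,8}→105  {1,3,4,5,6,7,8}→140  {2,3,4,5,6,7,8}→35
  placing 0:d first → 280 extensions
  placing 2:a first → 560 extensions
  placing 4:b first → 420 extensions
total linear extensions = 1260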